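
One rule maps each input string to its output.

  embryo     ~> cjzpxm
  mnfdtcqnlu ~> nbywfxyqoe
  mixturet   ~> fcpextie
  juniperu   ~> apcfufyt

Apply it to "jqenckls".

In each case the input is transformed by: shift every letter 11 places forward in the alphabet (wrapping around), then swap the front and back halves of the string.
On "jqenckls" that produces "nvwdubpy".
(Check on "juniperu": → "ufytapcf" → "apcfufyt" ✓)

nvwdubpy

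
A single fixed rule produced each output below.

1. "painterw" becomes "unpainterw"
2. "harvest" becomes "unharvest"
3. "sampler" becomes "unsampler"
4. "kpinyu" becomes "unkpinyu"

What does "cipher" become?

uncipher

Looking at the pairs, the operation is to prepend "un".
Applying that to "cipher" gives "uncipher".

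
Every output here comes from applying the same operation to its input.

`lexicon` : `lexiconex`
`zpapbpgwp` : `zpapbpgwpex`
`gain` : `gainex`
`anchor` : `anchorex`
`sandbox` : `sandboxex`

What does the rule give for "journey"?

The rule is to append "ex".
Doing the same to "journey": "journeyex".

journeyex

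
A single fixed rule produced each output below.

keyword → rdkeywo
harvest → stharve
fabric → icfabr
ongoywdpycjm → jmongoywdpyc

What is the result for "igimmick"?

What's happening: move the last 2 characters to the front (rotate right by 2).
"igimmick" → "ckigimmi".

ckigimmi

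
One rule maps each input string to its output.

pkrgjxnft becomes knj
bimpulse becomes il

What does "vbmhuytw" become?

by

Rule — take characters alternately from the front and the back (1st, last, 2nd, 2nd-last, ...), then keep one character in every 3, starting at position 3 (positions 3rd, 6th, 9th, ...).
For "vbmhuytw", step one produces "vwbtmyhu"; step two turns that into "by".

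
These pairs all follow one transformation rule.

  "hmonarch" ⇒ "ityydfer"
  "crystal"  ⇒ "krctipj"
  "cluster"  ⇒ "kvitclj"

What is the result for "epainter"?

kvivgrze

Rule — move the last 3 characters to the front (rotate right by 3), then shift every letter 9 places backward in the alphabet (wrapping around).
For "epainter", step one produces "terepain"; step two turns that into "kvivgrze".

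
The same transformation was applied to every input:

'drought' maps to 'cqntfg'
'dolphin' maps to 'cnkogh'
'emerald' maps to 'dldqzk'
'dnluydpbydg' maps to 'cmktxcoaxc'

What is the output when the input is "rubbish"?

In each case the input is transformed by: delete the last character, then shift every letter 1 place backward in the alphabet (wrapping around).
So "rubbish" becomes "qtaahr".
(Check on "emerald": → "emeral" → "dldqzk" ✓)

qtaahr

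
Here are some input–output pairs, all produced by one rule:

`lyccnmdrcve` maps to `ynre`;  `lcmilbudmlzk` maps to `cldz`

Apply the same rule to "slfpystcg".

What's happening: keep one character in every 3, starting at position 2 (positions 2nd, 5th, 8th, ...).
So "slfpystcg" becomes "lyc".

lyc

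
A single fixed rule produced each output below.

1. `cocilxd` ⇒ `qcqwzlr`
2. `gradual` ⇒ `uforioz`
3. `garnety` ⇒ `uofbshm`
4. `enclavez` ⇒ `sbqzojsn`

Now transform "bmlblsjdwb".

Looking at the pairs, the operation is to shift every letter 12 places backward in the alphabet (wrapping around).
Doing the same to "bmlblsjdwb": "pazpzgxrkp".

pazpzgxrkp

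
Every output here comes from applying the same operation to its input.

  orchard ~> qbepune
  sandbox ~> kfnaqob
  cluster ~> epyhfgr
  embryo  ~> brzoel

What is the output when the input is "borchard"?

qobepune

Looking at the pairs, the operation is to shift every letter 13 places forward in the alphabet (wrapping around) — i.e. ROT13, then move the last character to the front.
For "borchard", step one produces "obepuneq"; step two turns that into "qobepune".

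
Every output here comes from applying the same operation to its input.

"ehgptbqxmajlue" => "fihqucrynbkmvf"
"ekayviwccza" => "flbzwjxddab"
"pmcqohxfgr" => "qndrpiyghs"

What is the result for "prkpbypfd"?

qslqczqge

What's happening: shift every letter 1 place forward in the alphabet (wrapping around).
Doing the same to "prkpbypfd": "qslqczqge".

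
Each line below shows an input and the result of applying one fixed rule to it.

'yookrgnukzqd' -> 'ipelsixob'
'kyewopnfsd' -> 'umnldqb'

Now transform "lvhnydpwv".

In each case the input is transformed by: delete the first 3 characters, then shift every letter 2 places backward in the alphabet (wrapping around).
"lvhnydpwv" → "lwbnut".

lwbnut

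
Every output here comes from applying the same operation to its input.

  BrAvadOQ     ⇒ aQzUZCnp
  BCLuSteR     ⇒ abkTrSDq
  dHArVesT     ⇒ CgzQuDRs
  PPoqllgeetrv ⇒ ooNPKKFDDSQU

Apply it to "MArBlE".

lzQaKd

Looking at the pairs, the operation is to flip the case of every letter, then shift every letter 1 place backward in the alphabet (wrapping around).
Applying both steps to "MArBlE": "maRbLe", then "lzQaKd".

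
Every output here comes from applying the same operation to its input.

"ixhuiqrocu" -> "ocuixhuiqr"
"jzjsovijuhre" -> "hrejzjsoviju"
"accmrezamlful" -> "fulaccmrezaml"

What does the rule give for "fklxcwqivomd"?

omdfklxcwqiv

The pattern: move the last 3 characters to the front (rotate right by 3).
On "fklxcwqivomd" that produces "omdfklxcwqiv".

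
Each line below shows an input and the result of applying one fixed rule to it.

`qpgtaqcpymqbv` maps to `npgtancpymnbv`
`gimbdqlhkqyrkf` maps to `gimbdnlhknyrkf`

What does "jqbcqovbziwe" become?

jnbcnovbziwe

Rule — replace every "q" with "n".
For "jqbcqovbziwe" the result is "jnbcnovbziwe".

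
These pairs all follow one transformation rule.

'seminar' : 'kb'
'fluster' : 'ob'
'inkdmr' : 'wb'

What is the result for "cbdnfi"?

The pattern: shift every letter 10 places forward in the alphabet (wrapping around), then keep only the last 2 characters.
Working it through for "cbdnfi": intermediate "mlnxps", final "ps".

ps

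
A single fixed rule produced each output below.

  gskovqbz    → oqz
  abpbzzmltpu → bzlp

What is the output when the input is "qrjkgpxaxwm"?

The transformation: delete the first 3 characters, then keep every other character starting from the first (positions 1st, 3rd, 5th, ...).
On "qrjkgpxaxwm": the first step gives "kgpxaxwm", and the second then gives "kpaw".
(Check on "abpbzzmltpu": → "bzzmltpu" → "bzlp" ✓)

kpaw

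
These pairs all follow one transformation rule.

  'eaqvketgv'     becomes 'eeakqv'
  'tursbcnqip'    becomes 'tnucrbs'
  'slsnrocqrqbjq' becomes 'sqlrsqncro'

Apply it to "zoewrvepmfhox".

The rule is to delete the last 3 characters, then take characters alternately from the front and the back (1st, last, 2nd, 2nd-last, ...).
On "zoewrvepmfhox": the first step gives "zoewrvepmf", and the second then gives "zfomepwerv".

zfomepwerv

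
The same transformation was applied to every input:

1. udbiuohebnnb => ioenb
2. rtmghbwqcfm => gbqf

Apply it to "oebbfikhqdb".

bihd

The transformation: delete the first 3 characters, then keep every other character starting from the first (positions 1st, 3rd, 5th, ...).
So "oebbfikhqdb" becomes "bihd".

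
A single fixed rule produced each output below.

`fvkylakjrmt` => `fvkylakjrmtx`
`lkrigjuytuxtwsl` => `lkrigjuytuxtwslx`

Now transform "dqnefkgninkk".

Looking at the pairs, the operation is to append "x".
Applying that to "dqnefkgninkk" gives "dqnefkgninkkx".

dqnefkgninkkx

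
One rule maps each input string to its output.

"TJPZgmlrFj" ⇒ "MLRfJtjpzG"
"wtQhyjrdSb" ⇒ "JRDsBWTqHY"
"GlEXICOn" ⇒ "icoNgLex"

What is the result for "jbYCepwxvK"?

PWXVkJBycE

Looking at the pairs, the operation is to swap the front and back halves of the string, then flip the case of every letter.
Applying both steps to "jbYCepwxvK": "pwxvKjbYCe", then "PWXVkJBycE".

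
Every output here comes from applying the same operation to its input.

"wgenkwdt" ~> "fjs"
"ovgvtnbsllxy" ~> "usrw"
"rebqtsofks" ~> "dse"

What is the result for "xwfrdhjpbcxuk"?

Each output is the input with this applied: shift every letter 1 place backward in the alphabet (wrapping around), then keep one character in every 3, starting at position 2 (positions 2nd, 5th, 8th, ...).
Applying both steps to "xwfrdhjpbcxuk": "wveqcgioabwtj", then "vcow".

vcow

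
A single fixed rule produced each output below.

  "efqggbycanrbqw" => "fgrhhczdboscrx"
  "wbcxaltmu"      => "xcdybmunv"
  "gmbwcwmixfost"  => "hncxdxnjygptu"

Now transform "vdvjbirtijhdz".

wewkcjsujkiea

Rule — shift every letter 1 place forward in the alphabet (wrapping around).
For "vdvjbirtijhdz" the result is "wewkcjsujkiea".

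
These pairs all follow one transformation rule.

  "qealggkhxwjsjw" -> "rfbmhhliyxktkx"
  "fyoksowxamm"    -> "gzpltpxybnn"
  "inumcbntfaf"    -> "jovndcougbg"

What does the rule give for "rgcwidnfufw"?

Each output is the input with this applied: shift every letter 1 place forward in the alphabet (wrapping around).
So "rgcwidnfufw" becomes "shdxjeogvgx".

shdxjeogvgx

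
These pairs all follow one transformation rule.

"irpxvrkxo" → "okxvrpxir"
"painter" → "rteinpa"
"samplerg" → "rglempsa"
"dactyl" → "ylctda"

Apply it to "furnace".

eacrnfu

Looking at the pairs, the operation is to swap each adjacent pair of characters (1↔2, 3↔4, ...), then reverse the string.
For "furnace", step one produces "ufnrcae"; step two turns that into "eacrnfu".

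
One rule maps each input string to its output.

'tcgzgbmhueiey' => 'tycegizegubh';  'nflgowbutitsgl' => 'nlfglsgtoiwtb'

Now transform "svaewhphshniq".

sqvianehwshh

The pattern: take characters alternately from the front and the back (1st, last, 2nd, 2nd-last, ...), then delete the last character.
"svaewhphshniq" → "sqvianehwshhp" → "sqvianehwshh".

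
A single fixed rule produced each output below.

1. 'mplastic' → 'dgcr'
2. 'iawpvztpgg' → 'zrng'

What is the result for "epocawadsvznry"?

vgft

Rule — shift every letter 9 places backward in the alphabet (wrapping around), then keep only the first 4 characters.
On "epocawadsvznry" that produces "vgft".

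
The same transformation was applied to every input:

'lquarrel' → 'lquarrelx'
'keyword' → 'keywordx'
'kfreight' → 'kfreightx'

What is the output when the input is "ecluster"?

Looking at the pairs, the operation is to append "x".
Applying that to "ecluster" gives "eclusterx".

eclusterx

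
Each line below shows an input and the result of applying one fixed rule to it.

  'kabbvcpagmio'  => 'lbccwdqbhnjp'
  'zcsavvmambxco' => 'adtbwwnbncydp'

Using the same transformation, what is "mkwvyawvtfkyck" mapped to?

The transformation: shift every letter 1 place forward in the alphabet (wrapping around).
Doing the same to "mkwvyawvtfkyck": "nlxwzbxwuglzdl".

nlxwzbxwuglzdl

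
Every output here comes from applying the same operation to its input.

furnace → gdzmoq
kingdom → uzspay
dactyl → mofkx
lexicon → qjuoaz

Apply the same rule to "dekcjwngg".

qwovizss

In each case the input is transformed by: delete the first character, then shift every letter 12 places forward in the alphabet (wrapping around).
For "dekcjwngg" the result is "qwovizss".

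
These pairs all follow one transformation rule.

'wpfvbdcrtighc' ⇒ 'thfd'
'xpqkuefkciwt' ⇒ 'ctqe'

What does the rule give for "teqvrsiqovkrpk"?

Looking at the pairs, the operation is to keep one character in every 3, starting at position 3 (positions 3rd, 6th, 9th, ...), then move the last 2 characters to the front (rotate right by 2).
Starting from "teqvrsiqovkrpk": after the first operation, "qsor"; after the second, "orqs".

orqs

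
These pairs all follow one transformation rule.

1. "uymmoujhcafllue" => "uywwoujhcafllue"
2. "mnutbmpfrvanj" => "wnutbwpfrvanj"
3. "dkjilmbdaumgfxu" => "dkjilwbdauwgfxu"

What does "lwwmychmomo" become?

In each case the input is transformed by: replace every "m" with "w".
"lwwmychmomo" → "lwwwychwowo".

lwwwychwowo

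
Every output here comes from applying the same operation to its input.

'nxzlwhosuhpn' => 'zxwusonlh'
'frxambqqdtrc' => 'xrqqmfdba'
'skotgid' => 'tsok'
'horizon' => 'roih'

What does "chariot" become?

rhca

What's happening: delete the last 3 characters, then sort the characters into reverse alphabetical order.
"chariot" → "char" → "rhca".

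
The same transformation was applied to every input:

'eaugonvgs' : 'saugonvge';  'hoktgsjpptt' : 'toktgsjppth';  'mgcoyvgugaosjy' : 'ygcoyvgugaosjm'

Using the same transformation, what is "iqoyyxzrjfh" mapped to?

hqoyyxzrjfi

Looking at the pairs, the operation is to swap the first and last characters.
So "iqoyyxzrjfh" becomes "hqoyyxzrjfi".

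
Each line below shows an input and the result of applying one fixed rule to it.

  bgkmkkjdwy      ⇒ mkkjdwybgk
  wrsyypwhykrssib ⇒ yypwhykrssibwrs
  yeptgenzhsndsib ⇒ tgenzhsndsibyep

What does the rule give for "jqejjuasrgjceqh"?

jjuasrgjceqhjqe

In each case the input is transformed by: move the first 3 characters to the end (rotate left by 3).
"jqejjuasrgjceqh" → "jjuasrgjceqhjqe".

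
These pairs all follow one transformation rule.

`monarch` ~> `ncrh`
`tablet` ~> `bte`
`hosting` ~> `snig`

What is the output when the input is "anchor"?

Looking at the pairs, the operation is to swap each adjacent pair of characters (1↔2, 3↔4, ...), then delete the first 3 characters.
For "anchor", step one produces "nahcro"; step two turns that into "cro".

cro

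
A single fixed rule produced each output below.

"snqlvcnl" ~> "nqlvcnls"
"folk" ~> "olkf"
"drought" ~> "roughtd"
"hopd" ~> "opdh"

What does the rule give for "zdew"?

dewz

In each case the input is transformed by: move the first character to the end.
Applying that to "zdew" gives "dewz".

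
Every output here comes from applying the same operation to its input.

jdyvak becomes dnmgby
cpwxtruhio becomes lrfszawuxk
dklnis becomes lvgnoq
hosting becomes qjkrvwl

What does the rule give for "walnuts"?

wvzdoqx

The pattern: move the last 2 characters to the front (rotate right by 2), then shift every letter 3 places forward in the alphabet (wrapping around).
Applying both steps to "walnuts": "tswalnu", then "wvzdoqx".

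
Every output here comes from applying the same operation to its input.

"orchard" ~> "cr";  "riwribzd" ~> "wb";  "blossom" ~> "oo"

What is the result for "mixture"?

The transformation: keep one character in every 3, starting at position 3 (positions 3rd, 6th, 9th, ...).
Doing the same to "mixture": "xr".

xr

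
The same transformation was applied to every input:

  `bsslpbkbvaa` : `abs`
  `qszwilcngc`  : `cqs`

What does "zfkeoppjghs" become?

Each output is the input with this applied: move the first 2 characters to the end (rotate left by 2), then keep only the last 3 characters.
Starting from "zfkeoppjghs": after the first operation, "keoppjghszf"; after the second, "szf".

szf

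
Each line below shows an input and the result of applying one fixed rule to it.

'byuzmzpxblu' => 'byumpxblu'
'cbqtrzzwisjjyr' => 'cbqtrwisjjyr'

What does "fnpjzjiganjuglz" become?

fnpjjiganjugl

What's happening: remove every "z".
"fnpjzjiganjuglz" → "fnpjjiganjugl".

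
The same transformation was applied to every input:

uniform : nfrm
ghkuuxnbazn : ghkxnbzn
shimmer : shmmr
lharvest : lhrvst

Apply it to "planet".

plnt

Looking at the pairs, the operation is to remove every vowel.
On "planet" that produces "plnt".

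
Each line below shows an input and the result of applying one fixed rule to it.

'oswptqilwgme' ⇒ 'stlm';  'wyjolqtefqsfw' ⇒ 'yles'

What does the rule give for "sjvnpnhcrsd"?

The pattern: keep one character in every 3, starting at position 2 (positions 2nd, 5th, 8th, ...).
"sjvnpnhcrsd" → "jpcd".

jpcd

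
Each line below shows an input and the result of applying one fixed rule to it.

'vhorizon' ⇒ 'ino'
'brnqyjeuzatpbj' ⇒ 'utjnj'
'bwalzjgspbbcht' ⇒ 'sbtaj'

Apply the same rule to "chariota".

iaa

In each case the input is transformed by: swap the front and back halves of the string, then keep one character in every 3, starting at position 1 (positions 1st, 4th, 7th, ...).
For "chariota", step one produces "iotachar"; step two turns that into "iaa".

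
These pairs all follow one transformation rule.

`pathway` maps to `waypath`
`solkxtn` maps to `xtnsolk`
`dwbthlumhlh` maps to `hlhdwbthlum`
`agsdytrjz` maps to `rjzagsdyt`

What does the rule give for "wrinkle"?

klewrin

The transformation: move the last 3 characters to the front (rotate right by 3).
Doing the same to "wrinkle": "klewrin".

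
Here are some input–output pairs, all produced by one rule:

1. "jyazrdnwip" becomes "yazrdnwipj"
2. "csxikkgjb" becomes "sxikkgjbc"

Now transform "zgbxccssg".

gbxccssgz

In each case the input is transformed by: move the first character to the end.
So "zgbxccssg" becomes "gbxccssgz".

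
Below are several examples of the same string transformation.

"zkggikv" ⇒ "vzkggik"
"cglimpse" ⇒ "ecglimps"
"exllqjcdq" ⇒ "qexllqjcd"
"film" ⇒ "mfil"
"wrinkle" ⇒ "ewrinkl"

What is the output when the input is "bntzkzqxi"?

What's happening: move the last character to the front.
Doing the same to "bntzkzqxi": "ibntzkzqx".

ibntzkzqx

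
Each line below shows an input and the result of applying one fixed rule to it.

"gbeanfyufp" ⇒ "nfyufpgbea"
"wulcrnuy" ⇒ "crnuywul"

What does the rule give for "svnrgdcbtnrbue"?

The transformation: move the last character to the front, then swap the front and back halves of the string.
Starting from "svnrgdcbtnrbue": after the first operation, "esvnrgdcbtnrbu"; after the second, "cbtnrbuesvnrgd".

cbtnrbuesvnrgd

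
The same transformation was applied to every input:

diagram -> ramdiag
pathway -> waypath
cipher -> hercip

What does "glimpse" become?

pseglim

Each output is the input with this applied: move the last 3 characters to the front (rotate right by 3).
Applying that to "glimpse" gives "pseglim".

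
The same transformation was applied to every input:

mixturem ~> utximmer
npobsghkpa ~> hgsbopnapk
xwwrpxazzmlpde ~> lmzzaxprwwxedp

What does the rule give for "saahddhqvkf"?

Looking at the pairs, the operation is to reverse the string, then move the first 3 characters to the end (rotate left by 3).
Working it through for "saahddhqvkf": intermediate "fkvqhddhaas", final "qhddhaasfkv".

qhddhaasfkv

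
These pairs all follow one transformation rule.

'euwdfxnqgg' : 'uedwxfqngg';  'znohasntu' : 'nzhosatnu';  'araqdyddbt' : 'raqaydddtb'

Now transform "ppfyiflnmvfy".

ppyffinlvmyf

Looking at the pairs, the operation is to swap each adjacent pair of characters (1↔2, 3↔4, ...).
On "ppfyiflnmvfy" that produces "ppyffinlvmyf".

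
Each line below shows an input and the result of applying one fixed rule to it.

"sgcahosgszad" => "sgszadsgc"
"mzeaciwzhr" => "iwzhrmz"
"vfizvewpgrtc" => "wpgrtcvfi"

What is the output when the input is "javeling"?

In each case the input is transformed by: swap the front and back halves of the string, then delete the last 3 characters.
Starting from "javeling": after the first operation, "lingjave"; after the second, "lingj".

lingj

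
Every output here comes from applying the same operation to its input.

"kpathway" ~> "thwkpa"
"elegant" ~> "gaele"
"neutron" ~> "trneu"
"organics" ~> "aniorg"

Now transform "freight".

In each case the input is transformed by: delete the last 2 characters, then move the first 3 characters to the end (rotate left by 3).
Starting from "freight": after the first operation, "freig"; after the second, "igfre".

igfre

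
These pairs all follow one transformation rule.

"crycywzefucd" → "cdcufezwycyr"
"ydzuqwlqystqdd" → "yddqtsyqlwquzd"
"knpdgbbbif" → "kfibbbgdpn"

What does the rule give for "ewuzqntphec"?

ecehptnqzuw

The transformation: move the first character to the end, then reverse the string.
"ewuzqntphec" → "wuzqntphece" → "ecehptnqzuw".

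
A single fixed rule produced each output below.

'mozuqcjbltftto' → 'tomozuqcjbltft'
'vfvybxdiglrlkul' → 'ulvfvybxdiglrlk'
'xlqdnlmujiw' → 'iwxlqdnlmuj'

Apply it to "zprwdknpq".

pqzprwdkn

The transformation: move the last 2 characters to the front (rotate right by 2).
Applying that to "zprwdknpq" gives "pqzprwdkn".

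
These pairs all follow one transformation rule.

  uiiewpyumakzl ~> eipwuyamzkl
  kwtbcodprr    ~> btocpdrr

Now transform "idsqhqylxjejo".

Looking at the pairs, the operation is to swap each adjacent pair of characters (1↔2, 3↔4, ...), then delete the first 2 characters.
Working it through for "idsqhqylxjejo": intermediate "diqsqhlyjxjeo", final "qsqhlyjxjeo".

qsqhlyjxjeo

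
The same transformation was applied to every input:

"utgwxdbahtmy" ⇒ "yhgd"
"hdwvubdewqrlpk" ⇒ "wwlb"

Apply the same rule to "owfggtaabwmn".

Each output is the input with this applied: keep one character in every 3, starting at position 3 (positions 3rd, 6th, 9th, ...), then sort the characters into reverse alphabetical order.
For "owfggtaabwmn", step one produces "ftbn"; step two turns that into "tnfb".

tnfb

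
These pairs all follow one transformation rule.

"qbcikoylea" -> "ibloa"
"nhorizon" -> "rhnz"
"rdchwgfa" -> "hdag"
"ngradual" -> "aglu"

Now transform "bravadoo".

vrod

In each case the input is transformed by: keep every other character starting from the second (positions 2nd, 4th, 6th, ...), then swap each adjacent pair of characters (1↔2, 3↔4, ...).
Applying both steps to "bravadoo": "rvdo", then "vrod".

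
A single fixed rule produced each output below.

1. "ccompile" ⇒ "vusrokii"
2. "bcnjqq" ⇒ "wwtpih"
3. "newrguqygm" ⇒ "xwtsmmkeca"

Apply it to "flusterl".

Each output is the input with this applied: shift every letter 6 places forward in the alphabet (wrapping around), then sort the characters into reverse alphabetical order.
Working it through for "flusterl": intermediate "lrayzkxr", final "zyxrrlka".

zyxrrlka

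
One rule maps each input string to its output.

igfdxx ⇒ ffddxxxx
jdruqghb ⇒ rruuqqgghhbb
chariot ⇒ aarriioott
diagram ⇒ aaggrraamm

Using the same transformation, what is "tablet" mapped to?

The rule is to delete the first 2 characters, then double every character.
"tablet" → "blet" → "bblleett".
(Check on "jdruqghb": → "ruqghb" → "rruuqqgghhbb" ✓)

bblleett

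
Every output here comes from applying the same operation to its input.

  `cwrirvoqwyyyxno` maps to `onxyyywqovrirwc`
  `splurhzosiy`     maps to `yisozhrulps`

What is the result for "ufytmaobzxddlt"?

tlddxzboamtyfu

Each output is the input with this applied: reverse the string.
"ufytmaobzxddlt" → "tlddxzboamtyfu".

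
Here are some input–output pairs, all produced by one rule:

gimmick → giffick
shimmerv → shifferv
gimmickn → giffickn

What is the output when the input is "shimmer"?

In each case the input is transformed by: replace every "m" with "f".
Applying that to "shimmer" gives "shiffer".

shiffer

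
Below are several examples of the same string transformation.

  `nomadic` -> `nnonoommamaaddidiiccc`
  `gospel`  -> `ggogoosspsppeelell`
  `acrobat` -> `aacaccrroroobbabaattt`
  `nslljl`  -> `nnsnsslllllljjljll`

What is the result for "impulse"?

Looking at the pairs, the operation is to repeat every character 3 times, then swap each adjacent pair of characters (1↔2, 3↔4, ...).
"impulse" → "iiimmmpppuuulllssseee" → "iimimmppupuullslsseee".

iimimmppupuullslsseee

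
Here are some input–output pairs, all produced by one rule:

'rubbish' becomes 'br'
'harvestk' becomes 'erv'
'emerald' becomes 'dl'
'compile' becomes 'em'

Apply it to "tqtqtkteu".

In each case the input is transformed by: sort the characters into alphabetical order, then keep one character in every 3, starting at position 2 (positions 2nd, 5th, 8th, ...).
On "tqtqtkteu": the first step gives "ekqqttttu", and the second then gives "ktt".
(Check on "compile": → "ceilmop" → "em" ✓)

ktt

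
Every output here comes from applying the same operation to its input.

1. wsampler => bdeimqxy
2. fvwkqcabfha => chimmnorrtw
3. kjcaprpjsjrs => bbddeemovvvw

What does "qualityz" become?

cfgklmux

The rule is to shift every letter 12 places forward in the alphabet (wrapping around), then sort the characters into alphabetical order.
Applying both steps to "qualityz": "cgmxufkl", then "cfgklmux".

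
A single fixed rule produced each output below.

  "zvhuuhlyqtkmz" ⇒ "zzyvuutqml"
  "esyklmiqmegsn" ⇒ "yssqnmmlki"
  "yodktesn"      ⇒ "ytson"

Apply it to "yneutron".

yutro

The pattern: sort the characters into reverse alphabetical order, then delete the last 3 characters.
On "yneutron": the first step gives "yutronne", and the second then gives "yutro".
(Check on "esyklmiqmegsn": → "yssqnmmlkigee" → "yssqnmmlki" ✓)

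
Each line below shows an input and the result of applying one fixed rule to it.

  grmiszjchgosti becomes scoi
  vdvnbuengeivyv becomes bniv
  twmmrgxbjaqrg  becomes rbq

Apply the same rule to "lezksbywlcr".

swr

The pattern: delete the first 3 characters, then keep one character in every 3, starting at position 2 (positions 2nd, 5th, 8th, ...).
"lezksbywlcr" → "ksbywlcr" → "swr".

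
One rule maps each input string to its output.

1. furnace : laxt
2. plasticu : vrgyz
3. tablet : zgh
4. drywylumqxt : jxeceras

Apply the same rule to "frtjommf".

Rule — shift every letter 6 places forward in the alphabet (wrapping around), then delete the last 3 characters.
Doing the same to "frtjommf": "lxzpu".

lxzpu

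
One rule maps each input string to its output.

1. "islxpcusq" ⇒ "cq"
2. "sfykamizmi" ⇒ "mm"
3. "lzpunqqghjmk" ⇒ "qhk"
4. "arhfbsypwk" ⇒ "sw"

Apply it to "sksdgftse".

The rule is to keep one character in every 3, starting at position 3 (positions 3rd, 6th, 9th, ...), then delete the first character.
Starting from "sksdgftse": after the first operation, "sfe"; after the second, "fe".

fe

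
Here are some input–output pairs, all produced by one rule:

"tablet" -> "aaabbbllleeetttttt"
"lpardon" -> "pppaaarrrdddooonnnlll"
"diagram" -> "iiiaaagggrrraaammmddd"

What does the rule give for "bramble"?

The pattern: repeat every character 3 times, then move the first 3 characters to the end (rotate left by 3).
Working it through for "bramble": intermediate "bbbrrraaammmbbbllleee", final "rrraaammmbbbllleeebbb".

rrraaammmbbbllleeebbb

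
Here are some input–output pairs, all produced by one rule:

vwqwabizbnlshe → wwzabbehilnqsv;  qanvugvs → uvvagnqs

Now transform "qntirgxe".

rtxeginq

Each output is the input with this applied: sort the characters into alphabetical order, then move the last 3 characters to the front (rotate right by 3).
Starting from "qntirgxe": after the first operation, "eginqrtx"; after the second, "rtxeginq".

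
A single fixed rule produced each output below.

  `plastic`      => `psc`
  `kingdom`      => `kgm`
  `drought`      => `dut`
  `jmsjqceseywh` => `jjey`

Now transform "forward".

fwd

The rule is to keep one character in every 3, starting at position 1 (positions 1st, 4th, 7th, ...).
"forward" → "fwd".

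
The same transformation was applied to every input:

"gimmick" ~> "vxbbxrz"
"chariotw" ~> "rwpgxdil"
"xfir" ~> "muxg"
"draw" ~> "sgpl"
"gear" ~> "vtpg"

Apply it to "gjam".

vypb

The transformation: shift every letter 11 places backward in the alphabet (wrapping around).
"gjam" → "vypb".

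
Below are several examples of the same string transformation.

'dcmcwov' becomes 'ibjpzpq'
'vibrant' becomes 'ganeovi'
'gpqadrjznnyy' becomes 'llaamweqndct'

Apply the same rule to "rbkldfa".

nsqyxoe

Rule — reverse the string, then shift every letter 13 places forward in the alphabet (wrapping around) — i.e. ROT13.
Starting from "rbkldfa": after the first operation, "afdlkbr"; after the second, "nsqyxoe".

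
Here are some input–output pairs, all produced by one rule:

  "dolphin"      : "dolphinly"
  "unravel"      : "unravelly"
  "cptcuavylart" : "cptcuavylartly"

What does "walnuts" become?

walnutsly

The transformation: append "ly".
On "walnuts" that produces "walnutsly".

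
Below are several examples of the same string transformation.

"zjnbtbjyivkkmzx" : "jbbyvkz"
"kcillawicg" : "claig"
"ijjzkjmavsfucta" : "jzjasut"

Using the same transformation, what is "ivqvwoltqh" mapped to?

vvoth

The transformation: keep every other character starting from the second (positions 2nd, 4th, 6th, ...).
"ivqvwoltqh" → "vvoth".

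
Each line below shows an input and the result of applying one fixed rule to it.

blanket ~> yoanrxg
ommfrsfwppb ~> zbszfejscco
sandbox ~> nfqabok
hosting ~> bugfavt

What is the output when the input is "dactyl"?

The pattern: swap each adjacent pair of characters (1↔2, 3↔4, ...), then shift every letter 13 places forward in the alphabet (wrapping around) — i.e. ROT13.
Starting from "dactyl": after the first operation, "adtcly"; after the second, "nqgpyl".
(Check on "sandbox": → "asdnobx" → "nfqabok" ✓)

nqgpyl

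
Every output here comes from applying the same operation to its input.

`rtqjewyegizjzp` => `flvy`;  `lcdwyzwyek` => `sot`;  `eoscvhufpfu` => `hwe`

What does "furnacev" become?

gr

The rule is to shift every letter 11 places backward in the alphabet (wrapping around), then keep one character in every 3, starting at position 3 (positions 3rd, 6th, 9th, ...).
Doing the same to "furnacev": "gr".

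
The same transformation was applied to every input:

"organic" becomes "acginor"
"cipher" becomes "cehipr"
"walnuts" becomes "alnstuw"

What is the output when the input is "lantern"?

Each output is the input with this applied: sort the characters into alphabetical order.
"lantern" → "aelnnrt".

aelnnrt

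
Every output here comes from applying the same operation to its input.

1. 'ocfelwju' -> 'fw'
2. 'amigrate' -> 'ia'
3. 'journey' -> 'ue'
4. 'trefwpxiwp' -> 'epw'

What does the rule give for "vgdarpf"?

Looking at the pairs, the operation is to keep one character in every 3, starting at position 3 (positions 3rd, 6th, 9th, ...).
So "vgdarpf" becomes "dp".

dp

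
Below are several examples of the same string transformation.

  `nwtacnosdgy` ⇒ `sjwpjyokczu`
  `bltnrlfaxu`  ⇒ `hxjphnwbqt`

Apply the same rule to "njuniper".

Looking at the pairs, the operation is to shift every letter 4 places backward in the alphabet (wrapping around), then swap each adjacent pair of characters (1↔2, 3↔4, ...).
Applying both steps to "njuniper": "jfqjelan", then "fjjqlena".

fjjqlena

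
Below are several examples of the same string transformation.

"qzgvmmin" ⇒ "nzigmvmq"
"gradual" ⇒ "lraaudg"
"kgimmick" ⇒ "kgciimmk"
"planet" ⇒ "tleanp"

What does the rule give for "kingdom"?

miondgk

In each case the input is transformed by: take characters alternately from the front and the back (1st, last, 2nd, 2nd-last, ...), then move the first character to the end.
Starting from "kingdom": after the first operation, "kmiondg"; after the second, "miondgk".
(Check on "planet": → "ptlean" → "tleanp" ✓)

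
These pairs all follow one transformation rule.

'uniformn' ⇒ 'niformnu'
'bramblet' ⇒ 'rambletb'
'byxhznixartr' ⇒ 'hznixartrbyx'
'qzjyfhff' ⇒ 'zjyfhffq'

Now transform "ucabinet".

cabinetu

The pattern: move the last 3 characters to the front (rotate right by 3), then swap the front and back halves of the string.
On "ucabinet": the first step gives "netucabi", and the second then gives "cabinetu".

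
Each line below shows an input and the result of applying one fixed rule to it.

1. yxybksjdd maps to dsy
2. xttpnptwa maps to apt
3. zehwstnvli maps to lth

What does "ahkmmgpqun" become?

In each case the input is transformed by: keep one character in every 3, starting at position 3 (positions 3rd, 6th, 9th, ...), then reverse the string.
"ahkmmgpqun" → "kgu" → "ugk".

ugk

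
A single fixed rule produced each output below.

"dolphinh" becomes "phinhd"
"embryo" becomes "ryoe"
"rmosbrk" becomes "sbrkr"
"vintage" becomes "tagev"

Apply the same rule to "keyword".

wordk

In each case the input is transformed by: move the first 3 characters to the end (rotate left by 3), then delete the last 2 characters.
Working it through for "keyword": intermediate "wordkey", final "wordk".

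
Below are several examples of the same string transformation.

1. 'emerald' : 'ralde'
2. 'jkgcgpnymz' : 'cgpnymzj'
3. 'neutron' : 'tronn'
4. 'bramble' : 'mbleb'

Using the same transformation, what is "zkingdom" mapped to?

Rule — move the first 3 characters to the end (rotate left by 3), then delete the last 2 characters.
Working it through for "zkingdom": intermediate "ngdomzki", final "ngdomz".

ngdomz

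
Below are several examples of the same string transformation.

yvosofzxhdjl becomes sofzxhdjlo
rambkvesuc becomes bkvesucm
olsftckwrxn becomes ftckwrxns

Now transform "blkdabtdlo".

Each output is the input with this applied: delete the first 2 characters, then move the first character to the end.
For "blkdabtdlo", step one produces "kdabtdlo"; step two turns that into "dabtdlok".

dabtdlok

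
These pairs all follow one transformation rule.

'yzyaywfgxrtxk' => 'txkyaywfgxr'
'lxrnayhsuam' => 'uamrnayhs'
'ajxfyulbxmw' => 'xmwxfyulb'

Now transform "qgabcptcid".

Each output is the input with this applied: delete the first 2 characters, then move the last 3 characters to the front (rotate right by 3).
For "qgabcptcid", step one produces "abcptcid"; step two turns that into "cidabcpt".

cidabcpt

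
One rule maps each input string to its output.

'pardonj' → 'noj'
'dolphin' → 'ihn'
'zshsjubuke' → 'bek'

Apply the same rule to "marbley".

The transformation: swap each adjacent pair of characters (1↔2, 3↔4, ...), then keep only the last 3 characters.
For "marbley", step one produces "ambrely"; step two turns that into "ely".
(Check on "dolphin": → "odplihn" → "ihn" ✓)

ely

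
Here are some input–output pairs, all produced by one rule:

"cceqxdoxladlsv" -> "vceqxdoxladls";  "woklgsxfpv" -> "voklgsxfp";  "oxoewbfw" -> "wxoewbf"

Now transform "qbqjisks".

What's happening: delete the first character, then move the last character to the front.
For "qbqjisks", step one produces "bqjisks"; step two turns that into "sbqjisk".

sbqjisk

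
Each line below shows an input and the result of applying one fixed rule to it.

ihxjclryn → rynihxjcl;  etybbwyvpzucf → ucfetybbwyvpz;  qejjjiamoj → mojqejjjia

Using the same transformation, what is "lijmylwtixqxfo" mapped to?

xfolijmylwtixq

The rule is to move the last 3 characters to the front (rotate right by 3).
For "lijmylwtixqxfo" the result is "xfolijmylwtixq".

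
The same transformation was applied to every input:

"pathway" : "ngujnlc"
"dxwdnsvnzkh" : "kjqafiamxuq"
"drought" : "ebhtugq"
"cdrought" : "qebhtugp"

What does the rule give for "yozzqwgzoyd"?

The pattern: move the first character to the end, then shift every letter 13 places forward in the alphabet (wrapping around) — i.e. ROT13.
On "yozzqwgzoyd" that produces "bmmdjtmblql".

bmmdjtmblql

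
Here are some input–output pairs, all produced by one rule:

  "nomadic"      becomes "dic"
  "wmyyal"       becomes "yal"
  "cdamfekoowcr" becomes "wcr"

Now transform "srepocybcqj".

cqj

Each output is the input with this applied: keep only the last 3 characters.
For "srepocybcqj" the result is "cqj".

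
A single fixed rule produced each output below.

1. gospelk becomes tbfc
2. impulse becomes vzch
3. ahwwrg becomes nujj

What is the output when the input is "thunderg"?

guha

What's happening: shift every letter 13 places forward in the alphabet (wrapping around) — i.e. ROT13, then keep only the first 4 characters.
On "thunderg": the first step gives "guhaqret", and the second then gives "guha".
(Check on "gospelk": → "tbfcryx" → "tbfc" ✓)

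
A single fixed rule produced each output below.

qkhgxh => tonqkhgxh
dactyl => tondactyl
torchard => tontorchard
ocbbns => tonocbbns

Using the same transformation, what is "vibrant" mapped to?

Looking at the pairs, the operation is to prepend "ton".
So "vibrant" becomes "tonvibrant".

tonvibrant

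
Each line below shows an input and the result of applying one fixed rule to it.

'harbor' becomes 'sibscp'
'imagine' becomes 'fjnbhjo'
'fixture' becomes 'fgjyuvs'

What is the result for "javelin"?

Rule — move the last character to the front, then shift every letter 1 place forward in the alphabet (wrapping around).
Applying that to "javelin" gives "okbwfmj".

okbwfmj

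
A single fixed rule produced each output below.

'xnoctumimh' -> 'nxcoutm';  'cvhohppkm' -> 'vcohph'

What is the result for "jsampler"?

sjmap

Rule — delete the last 3 characters, then swap each adjacent pair of characters (1↔2, 3↔4, ...).
Applying both steps to "jsampler": "jsamp", then "sjmap".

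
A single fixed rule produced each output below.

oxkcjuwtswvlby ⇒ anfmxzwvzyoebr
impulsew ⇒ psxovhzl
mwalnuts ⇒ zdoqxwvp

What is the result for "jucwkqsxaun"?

xfzntvadxqm

The pattern: shift every letter 3 places forward in the alphabet (wrapping around), then move the first character to the end.
So "jucwkqsxaun" becomes "xfzntvadxqm".
(Check on "mwalnuts": → "pzdoqxwv" → "zdoqxwvp" ✓)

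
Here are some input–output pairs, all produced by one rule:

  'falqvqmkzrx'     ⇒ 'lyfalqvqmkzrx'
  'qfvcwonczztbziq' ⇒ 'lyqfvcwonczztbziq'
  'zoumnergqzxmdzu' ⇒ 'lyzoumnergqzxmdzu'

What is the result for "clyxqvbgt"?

Each output is the input with this applied: prepend "ly".
Doing the same to "clyxqvbgt": "lyclyxqvbgt".

lyclyxqvbgt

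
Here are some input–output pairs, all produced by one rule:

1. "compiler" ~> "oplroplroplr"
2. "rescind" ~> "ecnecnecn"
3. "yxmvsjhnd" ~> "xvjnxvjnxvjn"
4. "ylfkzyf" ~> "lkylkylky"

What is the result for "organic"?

Each output is the input with this applied: keep every other character starting from the second (positions 2nd, 4th, 6th, ...), then write the whole string 3 times in a row.
Working it through for "organic": intermediate "rai", final "rairairai".

rairairai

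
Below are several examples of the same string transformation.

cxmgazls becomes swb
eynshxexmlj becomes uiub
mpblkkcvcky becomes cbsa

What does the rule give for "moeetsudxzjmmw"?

The rule is to keep one character in every 3, starting at position 1 (positions 1st, 4th, 7th, ...), then shift every letter 10 places backward in the alphabet (wrapping around).
Doing the same to "moeetsudxzjmmw": "cukpc".

cukpc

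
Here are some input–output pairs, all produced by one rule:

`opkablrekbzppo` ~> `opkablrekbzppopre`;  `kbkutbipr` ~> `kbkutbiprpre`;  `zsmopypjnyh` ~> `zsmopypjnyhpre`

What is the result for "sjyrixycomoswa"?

The transformation: append "pre".
On "sjyrixycomoswa" that produces "sjyrixycomoswapre".

sjyrixycomoswapre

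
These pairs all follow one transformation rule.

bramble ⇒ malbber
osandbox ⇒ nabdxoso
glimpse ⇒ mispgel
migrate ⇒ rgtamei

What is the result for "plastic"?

Looking at the pairs, the operation is to move the first 2 characters to the end (rotate left by 2), then swap each adjacent pair of characters (1↔2, 3↔4, ...).
So "plastic" becomes "saitpcl".

saitpcl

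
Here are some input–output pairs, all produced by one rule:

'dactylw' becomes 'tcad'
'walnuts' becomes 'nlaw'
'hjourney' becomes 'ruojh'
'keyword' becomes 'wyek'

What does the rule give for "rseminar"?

imesr

The rule is to reverse the string, then delete the first 3 characters.
Working it through for "rseminar": intermediate "ranimesr", final "imesr".
(Check on "keyword": → "drowyek" → "wyek" ✓)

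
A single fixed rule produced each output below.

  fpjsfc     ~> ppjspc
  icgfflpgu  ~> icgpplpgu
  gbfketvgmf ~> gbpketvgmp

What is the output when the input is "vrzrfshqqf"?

The transformation: replace every "f" with "p".
For "vrzrfshqqf" the result is "vrzrpshqqp".

vrzrpshqqp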